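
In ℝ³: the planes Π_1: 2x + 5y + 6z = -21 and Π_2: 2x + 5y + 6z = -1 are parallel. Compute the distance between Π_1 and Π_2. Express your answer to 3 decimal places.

2.481

Same normal n = (2, 5, 6) with |n| = √65; distance = |-21 − (-1)| / |n| = 20/√65 ≈ 2.481.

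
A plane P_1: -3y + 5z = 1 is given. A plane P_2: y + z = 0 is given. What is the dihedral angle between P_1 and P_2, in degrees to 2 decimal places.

75.96

cos θ = |n₁·n₂| / (|n₁||n₂|) = |2| / (√34 · √2).
θ = arccos(0.24254) ≈ 75.96°.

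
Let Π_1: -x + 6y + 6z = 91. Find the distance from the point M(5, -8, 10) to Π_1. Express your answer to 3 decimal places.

n·M − d = (-1)·(5) + (6)·(-8) + (6)·(10) − 91 = -84; |n| = √73.
Distance = |-84| / √73 = 84/√73 ≈ 9.831.

9.831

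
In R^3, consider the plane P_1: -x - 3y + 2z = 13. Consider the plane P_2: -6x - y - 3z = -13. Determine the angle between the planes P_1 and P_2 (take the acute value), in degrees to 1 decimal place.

83.2

cos θ = |n₁·n₂| / (|n₁||n₂|) = |3| / (√14 · √46).
θ = arccos(0.11822) ≈ 83.2°.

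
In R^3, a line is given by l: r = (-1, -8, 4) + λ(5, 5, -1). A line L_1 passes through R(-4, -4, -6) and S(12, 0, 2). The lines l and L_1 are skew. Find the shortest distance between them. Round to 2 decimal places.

A direction vector for L_1 is S − R = (16, 4, 8).
Common perpendicular direction n = (5, 5, -1) × (16, 4, 8) = (44, -56, -60).
With w = (-4, -4, -6) − (-1, -8, 4) = (-3, 4, -10), w · n = 244.
Distance = |w · n| / |n| = |244| / √8672 ≈ 2.62.

2.62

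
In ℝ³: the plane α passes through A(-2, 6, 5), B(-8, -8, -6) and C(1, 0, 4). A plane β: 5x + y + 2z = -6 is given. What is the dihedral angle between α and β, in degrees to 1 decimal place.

75.1

AB = (-6, -14, -11), AC = (3, -6, -1); a normal to α is AB × AC = (-52, -39, 78).
Using A: α has equation -52x - 39y + 78z = 260.
cos θ = |n₁·n₂| / (|n₁||n₂|) = |-143| / (√10309 · √30).
θ = arccos(0.25714) ≈ 75.1°.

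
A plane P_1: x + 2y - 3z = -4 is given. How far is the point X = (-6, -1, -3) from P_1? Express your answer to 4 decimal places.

n·X − d = (1)·(-6) + (2)·(-1) + (-3)·(-3) − (-4) = 5; |n| = √14.
Distance = |5| / √14 = 5/√14 ≈ 1.3363.

1.3363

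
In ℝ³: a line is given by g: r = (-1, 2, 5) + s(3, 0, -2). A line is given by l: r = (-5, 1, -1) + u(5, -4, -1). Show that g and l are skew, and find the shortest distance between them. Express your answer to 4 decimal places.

Common perpendicular direction n = (3, 0, -2) × (5, -4, -1) = (-8, -7, -12).
With w = (-5, 1, -1) − (-1, 2, 5) = (-4, -1, -6), w · n = 111.
Since n ≠ 0 the lines are not parallel, and w · n = 111 ≠ 0 so they do not intersect; hence they are skew.
Distance = |w · n| / |n| = |111| / √257 ≈ 6.9240.

6.9240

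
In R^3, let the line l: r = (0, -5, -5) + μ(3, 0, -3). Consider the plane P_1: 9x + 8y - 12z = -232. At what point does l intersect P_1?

Substitute r = (0, -5, -5) + t(3, 0, -3) into the plane: 20 + 63t = -232, so t = -4.
Intersection: (0, -5, -5) + (-4)·(3, 0, -3) = (-12, -5, 7).

(-12, -5, 7)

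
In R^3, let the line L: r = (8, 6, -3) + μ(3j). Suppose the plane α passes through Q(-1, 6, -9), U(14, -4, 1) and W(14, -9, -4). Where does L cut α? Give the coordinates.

(8, 0, -3)

QU = (15, -10, 10), QW = (15, -15, 5); a normal to α is QU × QW = (100, 75, -75).
Using Q: α has equation 100x + 75y - 75z = 1025.
Substitute r = (8, 6, -3) + t(0, 3, 0) into the plane: 1475 + 225t = 1025, so t = -2.
Intersection: (8, 6, -3) + (-2)·(0, 3, 0) = (8, 0, -3).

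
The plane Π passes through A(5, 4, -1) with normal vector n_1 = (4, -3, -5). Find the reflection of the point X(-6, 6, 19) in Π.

Π: n_1·r = n_1·A gives 4x - 3y - 5z = 13.
λ = (n·X − d)/|n|² = (-137 − 13)/50 = -3.
Reflection = X − 2λn = (-6, 6, 19) − (-6)·(4, -3, -5) = (18, -12, -11).

(18, -12, -11)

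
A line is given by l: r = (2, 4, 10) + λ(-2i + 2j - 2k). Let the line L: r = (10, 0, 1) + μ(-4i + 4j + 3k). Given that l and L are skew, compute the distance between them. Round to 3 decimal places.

2.828

Common perpendicular direction n = (-2, 2, -2) × (-4, 4, 3) = (14, 14, 0).
With w = (10, 0, 1) − (2, 4, 10) = (8, -4, -9), w · n = 56.
Distance = |w · n| / |n| = |56| / √392 ≈ 2.828.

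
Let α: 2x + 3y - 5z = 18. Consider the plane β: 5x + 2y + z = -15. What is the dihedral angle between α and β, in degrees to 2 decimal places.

70.99

cos θ = |n₁·n₂| / (|n₁||n₂|) = |11| / (√38 · √30).
θ = arccos(0.32579) ≈ 70.99°.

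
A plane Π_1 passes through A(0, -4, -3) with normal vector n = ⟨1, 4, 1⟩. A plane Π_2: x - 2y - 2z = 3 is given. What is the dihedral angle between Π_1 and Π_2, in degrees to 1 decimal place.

45.0

Π_1: n·r = n·A gives x + 4y + z = -19.
cos θ = |n₁·n₂| / (|n₁||n₂|) = |-9| / (√18 · √9).
θ = arccos(0.70711) ≈ 45.0°.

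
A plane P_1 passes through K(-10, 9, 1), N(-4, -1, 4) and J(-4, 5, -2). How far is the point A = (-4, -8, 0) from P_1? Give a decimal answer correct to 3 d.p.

6.000

KN = (6, -10, 3), KJ = (6, -4, -3); a normal to P_1 is KN × KJ = (42, 36, 36).
Using K: P_1 has equation 42x + 36y + 36z = -60.
n·A − d = (42)·(-4) + (36)·(-8) + (36)·(0) − (-60) = -396; |n| = √4356.
Distance = |-396| / √4356 = 396/√4356 ≈ 6.000.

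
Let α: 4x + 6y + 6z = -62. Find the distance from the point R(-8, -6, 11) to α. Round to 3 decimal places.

6.396

n·R − d = (4)·(-8) + (6)·(-6) + (6)·(11) − (-62) = 60; |n| = √88.
Distance = |60| / √88 = 60/√88 ≈ 6.396.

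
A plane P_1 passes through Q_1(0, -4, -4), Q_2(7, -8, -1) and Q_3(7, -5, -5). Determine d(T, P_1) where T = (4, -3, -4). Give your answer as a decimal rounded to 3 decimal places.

Q_1Q_2 = (7, -4, 3), Q_1Q_3 = (7, -1, -1); a normal to P_1 is Q_1Q_2 × Q_1Q_3 = (7, 28, 21).
Using Q_1: P_1 has equation 7x + 28y + 21z = -196.
n·T − d = (7)·(4) + (28)·(-3) + (21)·(-4) − (-196) = 56; |n| = √1274.
Distance = |56| / √1274 = 56/√1274 ≈ 1.569.

1.569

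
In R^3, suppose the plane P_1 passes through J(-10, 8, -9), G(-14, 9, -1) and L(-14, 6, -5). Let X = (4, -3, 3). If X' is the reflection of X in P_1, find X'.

(-26, 21, -15)

JG = (-4, 1, 8), JL = (-4, -2, 4); a normal to P_1 is JG × JL = (20, -16, 12).
Using J: P_1 has equation 20x - 16y + 12z = -436.
λ = (n·X − d)/|n|² = (164 − (-436))/800 = 3/4.
Reflection = X − 2λn = (4, -3, 3) − (3/2)·(20, -16, 12) = (-26, 21, -15).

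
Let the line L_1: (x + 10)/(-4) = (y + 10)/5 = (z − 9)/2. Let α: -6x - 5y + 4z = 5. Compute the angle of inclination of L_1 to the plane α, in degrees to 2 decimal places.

6.83

L_1 has direction (-4, 5, 2) through (-10, -10, 9).
sin θ = |n·v| / (|n||v|) = |7| / (√77 · √45) = 0.11892.
θ ≈ 6.83°.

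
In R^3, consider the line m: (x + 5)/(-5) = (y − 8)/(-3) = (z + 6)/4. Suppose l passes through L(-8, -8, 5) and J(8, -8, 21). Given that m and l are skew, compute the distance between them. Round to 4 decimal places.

m has direction (-5, -3, 4) through (-5, 8, -6).
A direction vector for l is J − L = (16, 0, 16).
Common perpendicular direction n = (-5, -3, 4) × (16, 0, 16) = (-48, 144, 48).
With w = (-8, -8, 5) − (-5, 8, -6) = (-3, -16, 11), w · n = -1632.
Distance = |w · n| / |n| = |-1632| / √25344 ≈ 10.2514.

10.2514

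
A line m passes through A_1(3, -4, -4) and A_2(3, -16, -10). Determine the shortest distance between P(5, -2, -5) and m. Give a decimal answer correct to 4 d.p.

A direction vector for m is A_2 − A_1 = (0, -12, -6).
Taking (3, -4, -4) on m with direction v = (0, -12, -6): w = P − (3, -4, -4) = (2, 2, -1), and w × v = (-24, 12, -24).
Distance = |w × v| / |v| = √1296 / √180 ≈ 2.6833.

2.6833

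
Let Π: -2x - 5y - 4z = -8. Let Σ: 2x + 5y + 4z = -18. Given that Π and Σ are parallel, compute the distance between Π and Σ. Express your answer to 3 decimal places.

3.876

Rescale Σ by 1/(-1): -2x - 5y - 4z = 18. Then distance = |-8 − 18| / √45 ≈ 3.876.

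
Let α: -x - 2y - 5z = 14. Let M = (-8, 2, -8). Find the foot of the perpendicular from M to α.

Foot = M − λn with λ = (n·M − d)/|n|² = (44 − 14)/30 = 1.
Foot = (-8, 2, -8) − 1·(-1, -2, -5) = (-7, 4, -3).

(-7, 4, -3)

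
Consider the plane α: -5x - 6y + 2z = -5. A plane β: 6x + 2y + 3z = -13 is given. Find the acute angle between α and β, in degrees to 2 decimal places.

cos θ = |n₁·n₂| / (|n₁||n₂|) = |-36| / (√65 · √49).
θ = arccos(0.63789) ≈ 50.37°.

50.37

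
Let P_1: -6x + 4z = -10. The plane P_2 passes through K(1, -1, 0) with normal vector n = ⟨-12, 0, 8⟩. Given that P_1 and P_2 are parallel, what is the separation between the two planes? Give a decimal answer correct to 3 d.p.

P_2: n·r = n·K gives -12x + 8z = -12.
Rescale P_2 by 1/2: -6x + 4z = -6. Then distance = |-10 − (-6)| / √52 ≈ 0.555.

0.555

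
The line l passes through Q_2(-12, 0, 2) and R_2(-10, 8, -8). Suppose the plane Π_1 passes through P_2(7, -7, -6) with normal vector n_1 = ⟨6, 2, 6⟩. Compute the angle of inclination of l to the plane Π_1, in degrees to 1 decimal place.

16.5

A direction vector for l is R_2 − Q_2 = (2, 8, -10).
Π_1: n_1·r = n_1·P_2 gives 6x + 2y + 6z = -8.
sin θ = |n·v| / (|n||v|) = |-32| / (√76 · √168) = 0.28320.
θ ≈ 16.5°.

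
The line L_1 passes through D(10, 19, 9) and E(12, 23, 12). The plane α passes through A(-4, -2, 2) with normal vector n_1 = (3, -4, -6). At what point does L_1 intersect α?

A direction vector for L_1 is E − D = (2, 4, 3).
α: n_1·r = n_1·A gives 3x - 4y - 6z = -16.
Substitute r = (10, 19, 9) + t(2, 4, 3) into the plane: -100 + (-28)t = -16, so t = -3.
Intersection: (10, 19, 9) + (-3)·(2, 4, 3) = (4, 7, 0).

(4, 7, 0)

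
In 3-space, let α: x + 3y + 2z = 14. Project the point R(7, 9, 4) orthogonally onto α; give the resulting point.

Foot = R − λn with λ = (n·R − d)/|n|² = (42 − 14)/14 = 2.
Foot = (7, 9, 4) − 2·(1, 3, 2) = (5, 3, 0).

(5, 3, 0)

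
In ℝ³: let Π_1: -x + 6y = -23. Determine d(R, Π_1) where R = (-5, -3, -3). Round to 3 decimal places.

1.644

n·R − d = (-1)·(-5) + (6)·(-3) + (0)·(-3) − (-23) = 10; |n| = √37.
Distance = |10| / √37 = 10/√37 ≈ 1.644.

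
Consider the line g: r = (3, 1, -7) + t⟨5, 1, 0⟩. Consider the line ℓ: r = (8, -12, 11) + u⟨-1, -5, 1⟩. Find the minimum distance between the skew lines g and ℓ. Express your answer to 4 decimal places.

14.7540

Common perpendicular direction n = (5, 1, 0) × (-1, -5, 1) = (1, -5, -24).
With w = (8, -12, 11) − (3, 1, -7) = (5, -13, 18), w · n = -362.
Distance = |w · n| / |n| = |-362| / √602 ≈ 14.7540.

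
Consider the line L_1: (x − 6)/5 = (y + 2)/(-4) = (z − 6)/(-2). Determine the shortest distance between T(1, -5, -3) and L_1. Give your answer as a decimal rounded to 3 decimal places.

L_1 has direction (5, -4, -2) through (6, -2, 6).
Taking (6, -2, 6) on L_1 with direction v = (5, -4, -2): w = T − (6, -2, 6) = (-5, -3, -9), and w × v = (-30, -55, 35).
Distance = |w × v| / |v| = √5150 / √45 ≈ 10.698.

10.698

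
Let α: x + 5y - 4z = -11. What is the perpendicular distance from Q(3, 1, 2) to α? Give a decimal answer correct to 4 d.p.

1.6973

n·Q − d = (1)·(3) + (5)·(1) + (-4)·(2) − (-11) = 11; |n| = √42.
Distance = |11| / √42 = 11/√42 ≈ 1.6973.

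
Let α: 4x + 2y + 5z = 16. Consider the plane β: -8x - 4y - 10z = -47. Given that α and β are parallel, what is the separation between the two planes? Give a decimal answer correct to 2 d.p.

1.12

Rescale β by 1/(-2): 4x + 2y + 5z = 47/2. Then distance = |16 − (47/2)| / √45 ≈ 1.12.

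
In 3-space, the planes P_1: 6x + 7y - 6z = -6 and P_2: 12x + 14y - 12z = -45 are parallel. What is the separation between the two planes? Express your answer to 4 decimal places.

Rescale P_2 by 1/2: 6x + 7y - 6z = -45/2. Then distance = |-6 − (-45/2)| / √121 ≈ 1.5000.

1.5000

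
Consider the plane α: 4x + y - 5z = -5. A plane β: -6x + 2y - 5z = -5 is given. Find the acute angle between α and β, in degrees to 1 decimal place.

cos θ = |n₁·n₂| / (|n₁||n₂|) = |3| / (√42 · √65).
θ = arccos(0.05742) ≈ 86.7°.

86.7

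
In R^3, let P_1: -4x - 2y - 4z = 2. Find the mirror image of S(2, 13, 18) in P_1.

λ = (n·S − d)/|n|² = (-106 − 2)/36 = -3.
Reflection = S − 2λn = (2, 13, 18) − (-6)·(-4, -2, -4) = (-22, 1, -6).

(-22, 1, -6)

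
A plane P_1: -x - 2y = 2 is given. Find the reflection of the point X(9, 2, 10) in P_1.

λ = (n·X − d)/|n|² = (-13 − 2)/5 = -3.
Reflection = X − 2λn = (9, 2, 10) − (-6)·(-1, -2, 0) = (3, -10, 10).

(3, -10, 10)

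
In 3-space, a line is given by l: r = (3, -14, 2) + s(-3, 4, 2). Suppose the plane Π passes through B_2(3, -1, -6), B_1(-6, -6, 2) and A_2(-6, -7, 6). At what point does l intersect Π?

B_2B_1 = (-9, -5, 8), B_2A_2 = (-9, -6, 12); a normal to Π is B_2B_1 × B_2A_2 = (-12, 36, 9).
Using B_2: Π has equation -12x + 36y + 9z = -126.
Substitute r = (3, -14, 2) + t(-3, 4, 2) into the plane: -522 + 198t = -126, so t = 2.
Intersection: (3, -14, 2) + 2·(-3, 4, 2) = (-3, -6, 6).

(-3, -6, 6)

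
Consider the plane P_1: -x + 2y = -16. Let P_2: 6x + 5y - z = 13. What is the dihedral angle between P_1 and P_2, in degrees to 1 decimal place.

76.9

cos θ = |n₁·n₂| / (|n₁||n₂|) = |4| / (√5 · √62).
θ = arccos(0.22718) ≈ 76.9°.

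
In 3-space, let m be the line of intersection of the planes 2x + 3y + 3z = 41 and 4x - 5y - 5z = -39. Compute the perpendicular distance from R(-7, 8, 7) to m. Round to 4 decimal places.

11.3578

Direction of m: (2, 3, 3) × (4, -5, -5) = (0, 22, -22).
A point on m: solving the two plane equations with y = 10 gives (4, 10, 1).
Taking (4, 10, 1) on m with direction v = (0, 22, -22): w = R − (4, 10, 1) = (-11, -2, 6), and w × v = (-88, -242, -242).
Distance = |w × v| / |v| = √124872 / √968 ≈ 11.3578.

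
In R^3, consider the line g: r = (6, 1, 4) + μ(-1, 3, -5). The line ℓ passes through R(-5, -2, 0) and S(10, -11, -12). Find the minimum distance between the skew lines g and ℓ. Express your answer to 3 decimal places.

A direction vector for ℓ is S − R = (15, -9, -12).
Common perpendicular direction n = (-1, 3, -5) × (15, -9, -12) = (-81, -87, -36).
With w = (-5, -2, 0) − (6, 1, 4) = (-11, -3, -4), w · n = 1296.
Distance = |w · n| / |n| = |1296| / √15426 ≈ 10.435.

10.435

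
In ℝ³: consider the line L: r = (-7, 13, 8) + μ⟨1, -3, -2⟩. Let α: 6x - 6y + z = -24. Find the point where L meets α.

(-3, 1, 0)

Substitute r = (-7, 13, 8) + t(1, -3, -2) into the plane: -112 + 22t = -24, so t = 4.
Intersection: (-7, 13, 8) + 4·(1, -3, -2) = (-3, 1, 0).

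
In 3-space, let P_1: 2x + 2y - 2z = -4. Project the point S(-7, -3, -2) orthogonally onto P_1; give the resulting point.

(-5, -1, -4)

Foot = S − λn with λ = (n·S − d)/|n|² = (-16 − (-4))/12 = -1.
Foot = (-7, -3, -2) − (-1)·(2, 2, -2) = (-5, -1, -4).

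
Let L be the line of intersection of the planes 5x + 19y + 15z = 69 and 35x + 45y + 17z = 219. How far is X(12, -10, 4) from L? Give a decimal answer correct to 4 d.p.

Direction of L: (5, 19, 15) × (35, 45, 17) = (-352, 440, -440).
A point on L: solving the two plane equations with x = 4 gives (4, 1, 2).
Taking (4, 1, 2) on L with direction v = (-352, 440, -440): w = X − (4, 1, 2) = (8, -11, 2), and w × v = (3960, 2816, -352).
Distance = |w × v| / |v| = √23735360 / √511104 ≈ 6.8146.

6.8146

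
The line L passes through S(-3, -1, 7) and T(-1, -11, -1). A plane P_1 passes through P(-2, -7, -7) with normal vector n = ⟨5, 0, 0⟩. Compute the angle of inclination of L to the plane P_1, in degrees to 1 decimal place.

8.9

A direction vector for L is T − S = (2, -10, -8).
P_1: n·r = n·P gives 5x = -10.
sin θ = |n·v| / (|n||v|) = |10| / (√25 · √168) = 0.15430.
θ ≈ 8.9°.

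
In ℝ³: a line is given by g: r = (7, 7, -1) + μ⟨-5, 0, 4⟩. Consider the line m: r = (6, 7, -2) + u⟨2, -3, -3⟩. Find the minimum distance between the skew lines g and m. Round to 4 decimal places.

1.3206

Common perpendicular direction n = (-5, 0, 4) × (2, -3, -3) = (12, -7, 15).
With w = (6, 7, -2) − (7, 7, -1) = (-1, 0, -1), w · n = -27.
Distance = |w · n| / |n| = |-27| / √418 ≈ 1.3206.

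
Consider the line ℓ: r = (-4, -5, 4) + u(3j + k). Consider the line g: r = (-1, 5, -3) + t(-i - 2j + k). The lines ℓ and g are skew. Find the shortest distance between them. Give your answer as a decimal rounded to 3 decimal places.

Common perpendicular direction n = (0, 3, 1) × (-1, -2, 1) = (5, -1, 3).
With w = (-1, 5, -3) − (-4, -5, 4) = (3, 10, -7), w · n = -16.
Distance = |w · n| / |n| = |-16| / √35 ≈ 2.704.

2.704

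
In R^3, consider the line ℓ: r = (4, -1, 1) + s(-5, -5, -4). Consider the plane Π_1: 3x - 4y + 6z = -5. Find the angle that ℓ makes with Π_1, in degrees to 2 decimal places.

sin θ = |n·v| / (|n||v|) = |-19| / (√61 · √66) = 0.29944.
θ ≈ 17.42°.

17.42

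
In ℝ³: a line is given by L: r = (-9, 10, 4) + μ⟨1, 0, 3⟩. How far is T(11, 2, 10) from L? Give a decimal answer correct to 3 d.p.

18.857

Taking (-9, 10, 4) on L with direction v = (1, 0, 3): w = T − (-9, 10, 4) = (20, -8, 6), and w × v = (-24, -54, 8).
Distance = |w × v| / |v| = √3556 / √10 ≈ 18.857.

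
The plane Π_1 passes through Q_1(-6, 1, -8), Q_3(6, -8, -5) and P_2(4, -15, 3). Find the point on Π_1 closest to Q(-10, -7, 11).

(-12, -11, 7)

Q_1Q_3 = (12, -9, 3), Q_1P_2 = (10, -16, 11); a normal to Π_1 is Q_1Q_3 × Q_1P_2 = (-51, -102, -102).
Using Q_1: Π_1 has equation -51x - 102y - 102z = 1020.
Foot = Q − λn with λ = (n·Q − d)/|n|² = (102 − 1020)/23409 = -2/51.
Foot = (-10, -7, 11) − (-2/51)·(-51, -102, -102) = (-12, -11, 7).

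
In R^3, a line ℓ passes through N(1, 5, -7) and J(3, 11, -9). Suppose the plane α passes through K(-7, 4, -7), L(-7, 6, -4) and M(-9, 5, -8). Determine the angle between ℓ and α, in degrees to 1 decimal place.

68.1

A direction vector for ℓ is J − N = (2, 6, -2).
KL = (0, 2, 3), KM = (-2, 1, -1); a normal to α is KL × KM = (-5, -6, 4).
Using K: α has equation -5x - 6y + 4z = -17.
sin θ = |n·v| / (|n||v|) = |-54| / (√77 · √44) = 0.92773.
θ ≈ 68.1°.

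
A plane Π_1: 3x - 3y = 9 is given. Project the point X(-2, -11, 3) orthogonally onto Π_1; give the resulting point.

(-5, -8, 3)

Foot = X − λn with λ = (n·X − d)/|n|² = (27 − 9)/18 = 1.
Foot = (-2, -11, 3) − 1·(3, -3, 0) = (-5, -8, 3).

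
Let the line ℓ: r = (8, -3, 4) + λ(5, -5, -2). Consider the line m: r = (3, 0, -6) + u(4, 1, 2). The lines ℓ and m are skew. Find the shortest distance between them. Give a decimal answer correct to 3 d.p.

8.295

Common perpendicular direction n = (5, -5, -2) × (4, 1, 2) = (-8, -18, 25).
With w = (3, 0, -6) − (8, -3, 4) = (-5, 3, -10), w · n = -264.
Distance = |w · n| / |n| = |-264| / √1013 ≈ 8.295.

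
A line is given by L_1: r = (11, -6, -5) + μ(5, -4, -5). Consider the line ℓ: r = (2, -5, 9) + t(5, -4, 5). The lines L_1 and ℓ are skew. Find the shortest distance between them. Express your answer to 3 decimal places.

4.841

Common perpendicular direction n = (5, -4, -5) × (5, -4, 5) = (-40, -50, 0).
With w = (2, -5, 9) − (11, -6, -5) = (-9, 1, 14), w · n = 310.
Distance = |w · n| / |n| = |310| / √4100 ≈ 4.841.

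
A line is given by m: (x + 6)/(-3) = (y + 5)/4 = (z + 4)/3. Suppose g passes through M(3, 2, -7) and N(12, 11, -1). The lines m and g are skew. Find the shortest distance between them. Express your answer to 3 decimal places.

m has direction (-3, 4, 3) through (-6, -5, -4).
A direction vector for g is N − M = (9, 9, 6).
Common perpendicular direction n = (-3, 4, 3) × (9, 9, 6) = (-3, 45, -63).
With w = (3, 2, -7) − (-6, -5, -4) = (9, 7, -3), w · n = 477.
Distance = |w · n| / |n| = |477| / √6003 ≈ 6.157.

6.157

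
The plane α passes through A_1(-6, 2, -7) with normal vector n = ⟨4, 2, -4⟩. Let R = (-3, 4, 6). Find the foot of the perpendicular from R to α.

α: n·r = n·A_1 gives 4x + 2y - 4z = 8.
Foot = R − λn with λ = (n·R − d)/|n|² = (-28 − 8)/36 = -1.
Foot = (-3, 4, 6) − (-1)·(4, 2, -4) = (1, 6, 2).

(1, 6, 2)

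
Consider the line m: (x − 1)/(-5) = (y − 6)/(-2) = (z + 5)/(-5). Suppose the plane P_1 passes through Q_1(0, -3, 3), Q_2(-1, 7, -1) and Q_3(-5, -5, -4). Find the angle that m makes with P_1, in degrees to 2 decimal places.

m has direction (-5, -2, -5) through (1, 6, -5).
Q_1Q_2 = (-1, 10, -4), Q_1Q_3 = (-5, -2, -7); a normal to P_1 is Q_1Q_2 × Q_1Q_3 = (-78, 13, 52).
Using Q_1: P_1 has equation -78x + 13y + 52z = 117.
sin θ = |n·v| / (|n||v|) = |104| / (√8957 · √54) = 0.14954.
θ ≈ 8.60°.

8.60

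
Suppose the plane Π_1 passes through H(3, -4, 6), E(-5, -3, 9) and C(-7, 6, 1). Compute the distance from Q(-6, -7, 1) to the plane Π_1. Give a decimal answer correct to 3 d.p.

HE = (-8, 1, 3), HC = (-10, 10, -5); a normal to Π_1 is HE × HC = (-35, -70, -70).
Using H: Π_1 has equation -35x - 70y - 70z = -245.
n·Q − d = (-35)·(-6) + (-70)·(-7) + (-70)·(1) − (-245) = 875; |n| = √11025.
Distance = |875| / √11025 = 875/√11025 ≈ 8.333.

8.333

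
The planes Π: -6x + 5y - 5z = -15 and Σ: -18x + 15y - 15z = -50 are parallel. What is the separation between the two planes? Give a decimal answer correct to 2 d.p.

Rescale Σ by 1/3: -6x + 5y - 5z = -50/3. Then distance = |-15 − (-50/3)| / √86 ≈ 0.18.

0.18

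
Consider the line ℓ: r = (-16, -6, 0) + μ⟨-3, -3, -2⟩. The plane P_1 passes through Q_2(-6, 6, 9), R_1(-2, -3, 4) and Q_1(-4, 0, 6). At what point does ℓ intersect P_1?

Q_2R_1 = (4, -9, -5), Q_2Q_1 = (2, -6, -3); a normal to P_1 is Q_2R_1 × Q_2Q_1 = (-3, 2, -6).
Using Q_2: P_1 has equation -3x + 2y - 6z = -24.
Substitute r = (-16, -6, 0) + t(-3, -3, -2) into the plane: 36 + 15t = -24, so t = -4.
Intersection: (-16, -6, 0) + (-4)·(-3, -3, -2) = (-4, 6, 8).

(-4, 6, 8)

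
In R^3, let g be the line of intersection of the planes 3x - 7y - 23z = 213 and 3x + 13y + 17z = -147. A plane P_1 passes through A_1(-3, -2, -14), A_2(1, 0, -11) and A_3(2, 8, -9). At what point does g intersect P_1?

Direction of g: (3, -7, -23) × (3, 13, 17) = (180, -120, 60).
A point on g: solving the two plane equations with x = 14 gives (14, -8, -5).
A_1A_2 = (4, 2, 3), A_1A_3 = (5, 10, 5); a normal to P_1 is A_1A_2 × A_1A_3 = (-20, -5, 30).
Using A_1: P_1 has equation -20x - 5y + 30z = -350.
Substitute r = (14, -8, -5) + t(180, -120, 60) into the plane: -390 + (-1200)t = -350, so t = -1/30.
Intersection: (14, -8, -5) + (-1/30)·(180, -120, 60) = (8, -4, -7).

(8, -4, -7)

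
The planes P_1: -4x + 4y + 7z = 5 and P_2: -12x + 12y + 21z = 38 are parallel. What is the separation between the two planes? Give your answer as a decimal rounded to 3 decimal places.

0.852

Rescale P_2 by 1/3: -4x + 4y + 7z = 38/3. Then distance = |5 − (38/3)| / √81 ≈ 0.852.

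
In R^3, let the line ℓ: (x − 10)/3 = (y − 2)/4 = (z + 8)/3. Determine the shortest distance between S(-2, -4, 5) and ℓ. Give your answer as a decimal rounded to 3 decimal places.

ℓ has direction (3, 4, 3) through (10, 2, -8).
Taking (10, 2, -8) on ℓ with direction v = (3, 4, 3): w = S − (10, 2, -8) = (-12, -6, 13), and w × v = (-70, 75, -30).
Distance = |w × v| / |v| = √11425 / √34 ≈ 18.331.

18.331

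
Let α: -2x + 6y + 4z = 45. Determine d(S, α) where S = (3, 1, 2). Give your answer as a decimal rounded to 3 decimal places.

n·S − d = (-2)·(3) + (6)·(1) + (4)·(2) − 45 = -37; |n| = √56.
Distance = |-37| / √56 = 37/√56 ≈ 4.944.

4.944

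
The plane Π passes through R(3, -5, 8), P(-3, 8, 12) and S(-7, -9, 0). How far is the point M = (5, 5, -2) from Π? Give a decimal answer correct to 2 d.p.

RP = (-6, 13, 4), RS = (-10, -4, -8); a normal to Π is RP × RS = (-88, -88, 154).
Using R: Π has equation -88x - 88y + 154z = 1408.
n·M − d = (-88)·(5) + (-88)·(5) + (154)·(-2) − 1408 = -2596; |n| = √39204.
Distance = |-2596| / √39204 = 2596/√39204 ≈ 13.11.

13.11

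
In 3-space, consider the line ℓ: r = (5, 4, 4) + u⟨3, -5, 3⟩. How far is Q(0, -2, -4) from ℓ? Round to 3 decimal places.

11.096

Taking (5, 4, 4) on ℓ with direction v = (3, -5, 3): w = Q − (5, 4, 4) = (-5, -6, -8), and w × v = (-58, -9, 43).
Distance = |w × v| / |v| = √5294 / √43 ≈ 11.096.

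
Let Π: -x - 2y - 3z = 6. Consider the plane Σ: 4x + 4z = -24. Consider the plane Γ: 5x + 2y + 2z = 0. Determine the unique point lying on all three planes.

(0, 6, -6)

Solving the 3×3 linear system -x - 2y - 3z = 6, 4x + 4z = -24, 5x + 2y + 2z = 0 (e.g. by elimination or Cramer's rule, determinant = -40) gives (0, 6, -6).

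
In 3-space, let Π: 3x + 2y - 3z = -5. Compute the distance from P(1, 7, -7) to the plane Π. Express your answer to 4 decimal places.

9.1676

n·P − d = (3)·(1) + (2)·(7) + (-3)·(-7) − (-5) = 43; |n| = √22.
Distance = |43| / √22 = 43/√22 ≈ 9.1676.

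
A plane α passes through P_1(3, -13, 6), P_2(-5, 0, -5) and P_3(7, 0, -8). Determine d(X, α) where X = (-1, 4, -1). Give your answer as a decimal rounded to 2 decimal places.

P_1P_2 = (-8, 13, -11), P_1P_3 = (4, 13, -14); a normal to α is P_1P_2 × P_1P_3 = (-39, -156, -156).
Using P_1: α has equation -39x - 156y - 156z = 975.
n·X − d = (-39)·(-1) + (-156)·(4) + (-156)·(-1) − 975 = -1404; |n| = √50193.
Distance = |-1404| / √50193 = 1404/√50193 ≈ 6.27.

6.27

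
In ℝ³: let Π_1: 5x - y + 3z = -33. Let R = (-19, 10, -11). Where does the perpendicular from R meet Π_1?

Foot = R − λn with λ = (n·R − d)/|n|² = (-138 − (-33))/35 = -3.
Foot = (-19, 10, -11) − (-3)·(5, -1, 3) = (-4, 7, -2).

(-4, 7, -2)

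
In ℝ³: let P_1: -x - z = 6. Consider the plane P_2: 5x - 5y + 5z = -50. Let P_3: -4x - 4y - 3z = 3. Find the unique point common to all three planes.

Solving the 3×3 linear system -x - z = 6, 5x - 5y + 5z = -50, -4x - 4y - 3z = 3 (e.g. by elimination or Cramer's rule, determinant = 5) gives (-1, 4, -5).

(-1, 4, -5)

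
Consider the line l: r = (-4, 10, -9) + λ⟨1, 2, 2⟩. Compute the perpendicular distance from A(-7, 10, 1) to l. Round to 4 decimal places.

Taking (-4, 10, -9) on l with direction v = (1, 2, 2): w = A − (-4, 10, -9) = (-3, 0, 10), and w × v = (-20, 16, -6).
Distance = |w × v| / |v| = √692 / √9 ≈ 8.7686.

8.7686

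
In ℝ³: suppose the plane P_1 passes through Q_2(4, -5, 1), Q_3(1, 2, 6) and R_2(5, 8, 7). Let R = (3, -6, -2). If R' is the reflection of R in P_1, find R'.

Q_2Q_3 = (-3, 7, 5), Q_2R_2 = (1, 13, 6); a normal to P_1 is Q_2Q_3 × Q_2R_2 = (-23, 23, -46).
Using Q_2: P_1 has equation -23x + 23y - 46z = -253.
λ = (n·R − d)/|n|² = (-115 − (-253))/3174 = 1/23.
Reflection = R − 2λn = (3, -6, -2) − (2/23)·(-23, 23, -46) = (5, -8, 2).

(5, -8, 2)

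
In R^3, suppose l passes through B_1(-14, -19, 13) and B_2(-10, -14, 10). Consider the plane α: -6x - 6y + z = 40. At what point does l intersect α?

(-2, -4, 4)

A direction vector for l is B_2 − B_1 = (4, 5, -3).
Substitute r = (-14, -19, 13) + t(4, 5, -3) into the plane: 211 + (-57)t = 40, so t = 3.
Intersection: (-14, -19, 13) + 3·(4, 5, -3) = (-2, -4, 4).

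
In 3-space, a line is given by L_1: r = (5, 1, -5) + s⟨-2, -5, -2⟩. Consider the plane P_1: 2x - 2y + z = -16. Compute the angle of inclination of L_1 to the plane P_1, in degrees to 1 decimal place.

13.4

sin θ = |n·v| / (|n||v|) = |4| / (√9 · √33) = 0.23210.
θ ≈ 13.4°.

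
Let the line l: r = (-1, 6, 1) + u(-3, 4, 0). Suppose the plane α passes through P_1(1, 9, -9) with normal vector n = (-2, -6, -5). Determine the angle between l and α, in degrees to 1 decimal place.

26.5

α: n·r = n·P_1 gives -2x - 6y - 5z = -11.
sin θ = |n·v| / (|n||v|) = |-18| / (√65 · √25) = 0.44653.
θ ≈ 26.5°.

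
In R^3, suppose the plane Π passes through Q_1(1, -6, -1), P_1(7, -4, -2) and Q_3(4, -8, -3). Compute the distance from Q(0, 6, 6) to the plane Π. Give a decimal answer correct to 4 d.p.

0.5714

Q_1P_1 = (6, 2, -1), Q_1Q_3 = (3, -2, -2); a normal to Π is Q_1P_1 × Q_1Q_3 = (-6, 9, -18).
Using Q_1: Π has equation -6x + 9y - 18z = -42.
n·Q − d = (-6)·(0) + (9)·(6) + (-18)·(6) − (-42) = -12; |n| = √441.
Distance = |-12| / √441 = 12/√441 ≈ 0.5714.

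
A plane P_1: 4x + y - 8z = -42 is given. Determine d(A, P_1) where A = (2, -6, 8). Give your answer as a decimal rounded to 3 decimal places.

2.222

n·A − d = (4)·(2) + (1)·(-6) + (-8)·(8) − (-42) = -20; |n| = √81.
Distance = |-20| / √81 = 20/√81 ≈ 2.222.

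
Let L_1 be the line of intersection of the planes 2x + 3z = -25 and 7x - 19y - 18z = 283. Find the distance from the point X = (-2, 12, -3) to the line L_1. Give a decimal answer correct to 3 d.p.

17.875

Direction of L_1: (2, 0, 3) × (7, -19, -18) = (57, 57, -38).
A point on L_1: solving the two plane equations with x = 4 gives (4, -3, -11).
Taking (4, -3, -11) on L_1 with direction v = (57, 57, -38): w = X − (4, -3, -11) = (-6, 15, 8), and w × v = (-1026, 228, -1197).
Distance = |w × v| / |v| = √2537469 / √7942 ≈ 17.875.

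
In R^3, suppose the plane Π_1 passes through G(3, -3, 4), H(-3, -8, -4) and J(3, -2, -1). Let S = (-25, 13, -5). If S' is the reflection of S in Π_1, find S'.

GH = (-6, -5, -8), GJ = (0, 1, -5); a normal to Π_1 is GH × GJ = (33, -30, -6).
Using G: Π_1 has equation 33x - 30y - 6z = 165.
λ = (n·S − d)/|n|² = (-1185 − 165)/2025 = -2/3.
Reflection = S − 2λn = (-25, 13, -5) − (-4/3)·(33, -30, -6) = (19, -27, -13).

(19, -27, -13)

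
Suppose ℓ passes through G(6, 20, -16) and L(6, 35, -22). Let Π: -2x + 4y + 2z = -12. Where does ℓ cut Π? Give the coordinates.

(6, 5, -10)

A direction vector for ℓ is L − G = (0, 15, -6).
Substitute r = (6, 20, -16) + t(0, 15, -6) into the plane: 36 + 48t = -12, so t = -1.
Intersection: (6, 20, -16) + (-1)·(0, 15, -6) = (6, 5, -10).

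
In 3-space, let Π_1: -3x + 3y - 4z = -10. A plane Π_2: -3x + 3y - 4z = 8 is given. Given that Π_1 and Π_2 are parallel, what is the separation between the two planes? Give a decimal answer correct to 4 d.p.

3.0870

Same normal n = (-3, 3, -4) with |n| = √34; distance = |-10 − 8| / |n| = 18/√34 ≈ 3.0870.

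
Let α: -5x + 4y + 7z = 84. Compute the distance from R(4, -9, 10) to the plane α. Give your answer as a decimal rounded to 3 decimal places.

n·R − d = (-5)·(4) + (4)·(-9) + (7)·(10) − 84 = -70; |n| = √90.
Distance = |-70| / √90 = 70/√90 ≈ 7.379.

7.379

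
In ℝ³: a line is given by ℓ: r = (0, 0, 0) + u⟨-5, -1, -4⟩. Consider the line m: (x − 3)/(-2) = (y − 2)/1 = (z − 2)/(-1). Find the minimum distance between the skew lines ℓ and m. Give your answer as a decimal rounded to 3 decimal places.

0.768

m has direction (-2, 1, -1) through (3, 2, 2).
Common perpendicular direction n = (-5, -1, -4) × (-2, 1, -1) = (5, 3, -7).
With w = (3, 2, 2) − (0, 0, 0) = (3, 2, 2), w · n = 7.
Distance = |w · n| / |n| = |7| / √83 ≈ 0.768.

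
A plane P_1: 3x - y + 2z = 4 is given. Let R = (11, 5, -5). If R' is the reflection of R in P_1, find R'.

(5, 7, -9)

λ = (n·R − d)/|n|² = (18 − 4)/14 = 1.
Reflection = R − 2λn = (11, 5, -5) − 2·(3, -1, 2) = (5, 7, -9).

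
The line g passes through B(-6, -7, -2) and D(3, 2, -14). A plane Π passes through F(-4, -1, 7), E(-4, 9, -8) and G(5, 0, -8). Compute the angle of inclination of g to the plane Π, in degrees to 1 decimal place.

21.4

A direction vector for g is D − B = (9, 9, -12).
FE = (0, 10, -15), FG = (9, 1, -15); a normal to Π is FE × FG = (-135, -135, -90).
Using F: Π has equation -135x - 135y - 90z = 45.
sin θ = |n·v| / (|n||v|) = |-1350| / (√44550 · √306) = 0.36564.
θ ≈ 21.4°.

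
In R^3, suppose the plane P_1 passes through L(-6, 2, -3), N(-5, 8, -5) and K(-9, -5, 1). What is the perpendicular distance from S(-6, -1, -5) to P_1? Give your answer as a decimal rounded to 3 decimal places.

1.867

LN = (1, 6, -2), LK = (-3, -7, 4); a normal to P_1 is LN × LK = (10, 2, 11).
Using L: P_1 has equation 10x + 2y + 11z = -89.
n·S − d = (10)·(-6) + (2)·(-1) + (11)·(-5) − (-89) = -28; |n| = √225.
Distance = |-28| / √225 = 28/√225 ≈ 1.867.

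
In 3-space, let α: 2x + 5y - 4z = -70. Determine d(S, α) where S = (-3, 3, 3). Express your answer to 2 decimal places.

n·S − d = (2)·(-3) + (5)·(3) + (-4)·(3) − (-70) = 67; |n| = √45.
Distance = |67| / √45 = 67/√45 ≈ 9.99.

9.99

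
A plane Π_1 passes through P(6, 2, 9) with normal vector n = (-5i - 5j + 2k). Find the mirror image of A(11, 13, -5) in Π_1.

(-9, -7, 3)

Π_1: n·r = n·P gives -5x - 5y + 2z = -22.
λ = (n·A − d)/|n|² = (-130 − (-22))/54 = -2.
Reflection = A − 2λn = (11, 13, -5) − (-4)·(-5, -5, 2) = (-9, -7, 3).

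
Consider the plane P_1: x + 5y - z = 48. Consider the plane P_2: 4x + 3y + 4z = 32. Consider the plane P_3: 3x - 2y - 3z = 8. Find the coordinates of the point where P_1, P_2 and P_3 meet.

Solving the 3×3 linear system x + 5y - z = 48, 4x + 3y + 4z = 32, 3x - 2y - 3z = 8 (e.g. by elimination or Cramer's rule, determinant = 136) gives (5, 8, -3).

(5, 8, -3)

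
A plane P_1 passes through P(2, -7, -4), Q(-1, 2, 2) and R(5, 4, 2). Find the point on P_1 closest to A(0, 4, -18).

PQ = (-3, 9, 6), PR = (3, 11, 6); a normal to P_1 is PQ × PR = (-12, 36, -60).
Using P: P_1 has equation -12x + 36y - 60z = -36.
Foot = A − λn with λ = (n·A − d)/|n|² = (1224 − (-36))/5040 = 1/4.
Foot = (0, 4, -18) − (1/4)·(-12, 36, -60) = (3, -5, -3).

(3, -5, -3)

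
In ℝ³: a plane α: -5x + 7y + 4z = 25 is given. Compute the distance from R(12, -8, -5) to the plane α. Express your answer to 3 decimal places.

16.971

n·R − d = (-5)·(12) + (7)·(-8) + (4)·(-5) − 25 = -161; |n| = √90.
Distance = |-161| / √90 = 161/√90 ≈ 16.971.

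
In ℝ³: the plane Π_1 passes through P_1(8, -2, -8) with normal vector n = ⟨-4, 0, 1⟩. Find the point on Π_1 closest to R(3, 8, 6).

Π_1: n·r = n·P_1 gives -4x + z = -40.
Foot = R − λn with λ = (n·R − d)/|n|² = (-6 − (-40))/17 = 2.
Foot = (3, 8, 6) − 2·(-4, 0, 1) = (11, 8, 4).

(11, 8, 4)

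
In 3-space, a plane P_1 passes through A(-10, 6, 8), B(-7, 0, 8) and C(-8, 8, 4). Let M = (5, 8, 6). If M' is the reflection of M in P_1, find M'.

AB = (3, -6, 0), AC = (2, 2, -4); a normal to P_1 is AB × AC = (24, 12, 18).
Using A: P_1 has equation 24x + 12y + 18z = -24.
λ = (n·M − d)/|n|² = (324 − (-24))/1044 = 1/3.
Reflection = M − 2λn = (5, 8, 6) − (2/3)·(24, 12, 18) = (-11, 0, -6).

(-11, 0, -6)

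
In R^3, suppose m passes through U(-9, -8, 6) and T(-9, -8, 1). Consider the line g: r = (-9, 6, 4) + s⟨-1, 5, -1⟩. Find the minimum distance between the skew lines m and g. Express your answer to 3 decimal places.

A direction vector for m is T − U = (0, 0, -5).
Common perpendicular direction n = (0, 0, -5) × (-1, 5, -1) = (25, 5, 0).
With w = (-9, 6, 4) − (-9, -8, 6) = (0, 14, -2), w · n = 70.
Distance = |w · n| / |n| = |70| / √650 ≈ 2.746.

2.746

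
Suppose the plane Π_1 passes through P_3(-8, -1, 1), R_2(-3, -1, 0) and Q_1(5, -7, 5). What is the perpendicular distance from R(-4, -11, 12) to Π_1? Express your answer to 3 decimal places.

P_3R_2 = (5, 0, -1), P_3Q_1 = (13, -6, 4); a normal to Π_1 is P_3R_2 × P_3Q_1 = (-6, -33, -30).
Using P_3: Π_1 has equation -6x - 33y - 30z = 51.
n·R − d = (-6)·(-4) + (-33)·(-11) + (-30)·(12) − 51 = -24; |n| = √2025.
Distance = |-24| / √2025 = 24/√2025 ≈ 0.533.

0.533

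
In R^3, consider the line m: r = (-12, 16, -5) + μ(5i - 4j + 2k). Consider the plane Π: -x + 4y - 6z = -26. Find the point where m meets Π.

Substitute r = (-12, 16, -5) + t(5, -4, 2) into the plane: 106 + (-33)t = -26, so t = 4.
Intersection: (-12, 16, -5) + 4·(5, -4, 2) = (8, 0, 3).

(8, 0, 3)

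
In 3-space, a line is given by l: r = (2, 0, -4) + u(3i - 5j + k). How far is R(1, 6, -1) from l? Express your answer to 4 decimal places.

Taking (2, 0, -4) on l with direction v = (3, -5, 1): w = R − (2, 0, -4) = (-1, 6, 3), and w × v = (21, 10, -13).
Distance = |w × v| / |v| = √710 / √35 ≈ 4.5040.

4.5040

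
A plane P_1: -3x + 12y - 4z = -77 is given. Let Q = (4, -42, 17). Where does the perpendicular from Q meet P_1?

Foot = Q − λn with λ = (n·Q − d)/|n|² = (-584 − (-77))/169 = -3.
Foot = (4, -42, 17) − (-3)·(-3, 12, -4) = (-5, -6, 5).

(-5, -6, 5)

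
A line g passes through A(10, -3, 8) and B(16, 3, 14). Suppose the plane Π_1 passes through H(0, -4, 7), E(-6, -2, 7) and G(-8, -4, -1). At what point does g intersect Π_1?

A direction vector for g is B − A = (6, 6, 6).
HE = (-6, 2, 0), HG = (-8, 0, -8); a normal to Π_1 is HE × HG = (-16, -48, 16).
Using H: Π_1 has equation -16x - 48y + 16z = 304.
Substitute r = (10, -3, 8) + t(6, 6, 6) into the plane: 112 + (-288)t = 304, so t = -2/3.
Intersection: (10, -3, 8) + (-2/3)·(6, 6, 6) = (6, -7, 4).

(6, -7, 4)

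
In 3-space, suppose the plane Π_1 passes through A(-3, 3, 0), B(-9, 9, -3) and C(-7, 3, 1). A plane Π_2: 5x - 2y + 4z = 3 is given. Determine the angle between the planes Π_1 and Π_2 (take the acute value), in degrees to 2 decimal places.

63.99

AB = (-6, 6, -3), AC = (-4, 0, 1); a normal to Π_1 is AB × AC = (6, 18, 24).
Using A: Π_1 has equation 6x + 18y + 24z = 36.
cos θ = |n₁·n₂| / (|n₁||n₂|) = |90| / (√936 · √45).
θ = arccos(0.43853) ≈ 63.99°.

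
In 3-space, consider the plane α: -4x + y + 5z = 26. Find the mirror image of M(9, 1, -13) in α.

(-15, 7, 17)

λ = (n·M − d)/|n|² = (-100 − 26)/42 = -3.
Reflection = M − 2λn = (9, 1, -13) − (-6)·(-4, 1, 5) = (-15, 7, 17).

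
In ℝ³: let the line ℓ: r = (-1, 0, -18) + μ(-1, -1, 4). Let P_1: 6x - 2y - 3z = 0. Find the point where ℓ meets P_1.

Substitute r = (-1, 0, -18) + t(-1, -1, 4) into the plane: 48 + (-16)t = 0, so t = 3.
Intersection: (-1, 0, -18) + 3·(-1, -1, 4) = (-4, -3, -6).

(-4, -3, -6)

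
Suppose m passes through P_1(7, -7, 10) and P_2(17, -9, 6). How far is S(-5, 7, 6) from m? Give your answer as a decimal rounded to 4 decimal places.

A direction vector for m is P_2 − P_1 = (10, -2, -4).
Taking (7, -7, 10) on m with direction v = (10, -2, -4): w = S − (7, -7, 10) = (-12, 14, -4), and w × v = (-64, -88, -116).
Distance = |w × v| / |v| = √25296 / √120 ≈ 14.5190.

14.5190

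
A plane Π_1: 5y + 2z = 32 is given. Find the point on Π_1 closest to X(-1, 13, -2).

Foot = X − λn with λ = (n·X − d)/|n|² = (61 − 32)/29 = 1.
Foot = (-1, 13, -2) − 1·(0, 5, 2) = (-1, 8, -4).

(-1, 8, -4)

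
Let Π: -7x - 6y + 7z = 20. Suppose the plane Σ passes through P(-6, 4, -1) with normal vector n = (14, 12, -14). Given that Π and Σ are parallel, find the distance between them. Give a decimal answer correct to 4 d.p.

0.7775

Σ: n·r = n·P gives 14x + 12y - 14z = -22.
Rescale Σ by 1/(-2): -7x - 6y + 7z = 11. Then distance = |20 − 11| / √134 ≈ 0.7775.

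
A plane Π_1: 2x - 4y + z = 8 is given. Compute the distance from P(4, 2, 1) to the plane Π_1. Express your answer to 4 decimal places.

n·P − d = (2)·(4) + (-4)·(2) + (1)·(1) − 8 = -7; |n| = √21.
Distance = |-7| / √21 = 7/√21 ≈ 1.5275.

1.5275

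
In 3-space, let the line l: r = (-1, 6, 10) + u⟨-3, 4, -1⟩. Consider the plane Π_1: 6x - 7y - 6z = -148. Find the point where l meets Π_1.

(-4, 10, 9)

Substitute r = (-1, 6, 10) + t(-3, 4, -1) into the plane: -108 + (-40)t = -148, so t = 1.
Intersection: (-1, 6, 10) + 1·(-3, 4, -1) = (-4, 10, 9).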